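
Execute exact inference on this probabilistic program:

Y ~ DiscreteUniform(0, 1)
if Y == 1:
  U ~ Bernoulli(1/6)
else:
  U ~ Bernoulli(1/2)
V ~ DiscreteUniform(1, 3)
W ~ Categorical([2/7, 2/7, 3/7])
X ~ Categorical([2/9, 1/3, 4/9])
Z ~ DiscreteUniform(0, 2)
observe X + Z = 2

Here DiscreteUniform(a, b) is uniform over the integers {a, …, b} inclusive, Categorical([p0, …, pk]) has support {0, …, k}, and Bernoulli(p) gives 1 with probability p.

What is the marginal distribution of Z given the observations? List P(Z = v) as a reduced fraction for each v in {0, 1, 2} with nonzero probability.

Enumerate traces; 108 have nonzero weight after conditioning:
  (Y=0, U=0, V=1, W=0, X=0, Z=2) weight 1/567
  (Y=0, U=0, V=1, W=0, X=1, Z=1) weight 1/378
  (Y=0, U=0, V=1, W=0, X=2, Z=0) weight 2/567
  (Y=0, U=0, V=1, W=1, X=0, Z=2) weight 1/567
  (Y=0, U=0, V=1, W=1, X=1, Z=1) weight 1/378
  (Y=0, U=0, V=1, W=1, X=2, Z=0) weight 2/567
  (Y=0, U=0, V=1, W=2, X=0, Z=2) weight 1/378
  (Y=0, U=0, V=1, W=2, X=1, Z=1) weight 1/252
  … 100 more
Group by Z:
  weight(Z=0) = 4/27
  weight(Z=1) = 1/9
  weight(Z=2) = 2/27
Total weight = 4/27 + 1/9 + 2/27 = 1/3
P(Z=0 | obs) = 4/27 / 1/3 = 4/9
P(Z=1 | obs) = 1/9 / 1/3 = 1/3
P(Z=2 | obs) = 2/27 / 1/3 = 2/9

P(Z=0) = 4/9, P(Z=1) = 1/3, P(Z=2) = 2/9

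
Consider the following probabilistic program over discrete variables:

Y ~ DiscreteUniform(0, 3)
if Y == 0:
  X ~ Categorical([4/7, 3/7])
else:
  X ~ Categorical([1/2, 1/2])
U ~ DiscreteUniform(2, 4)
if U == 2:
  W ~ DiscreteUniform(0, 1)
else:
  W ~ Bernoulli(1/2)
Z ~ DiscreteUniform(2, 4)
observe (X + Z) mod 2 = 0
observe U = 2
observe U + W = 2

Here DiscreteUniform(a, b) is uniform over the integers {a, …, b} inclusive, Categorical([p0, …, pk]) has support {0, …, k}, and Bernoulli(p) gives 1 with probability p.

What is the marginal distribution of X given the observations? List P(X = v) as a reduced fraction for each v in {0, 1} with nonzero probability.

P(X=0) = 58/85, P(X=1) = 27/85

Enumerate traces; 12 have nonzero weight after conditioning:
  (Y=0, X=0, U=2, W=0, Z=2) weight 1/126
  (Y=0, X=0, U=2, W=0, Z=4) weight 1/126
  (Y=0, X=1, U=2, W=0, Z=3) weight 1/168
  (Y=1, X=0, U=2, W=0, Z=2) weight 1/144
  (Y=1, X=0, U=2, W=0, Z=4) weight 1/144
  (Y=1, X=1, U=2, W=0, Z=3) weight 1/144
  (Y=2, X=0, U=2, W=0, Z=2) weight 1/144
  (Y=2, X=0, U=2, W=0, Z=4) weight 1/144
  … 4 more
Group by X:
  weight(X=0) = 29/504
  weight(X=1) = 3/112
Total weight = 29/504 + 3/112 = 85/1008
P(X=0 | obs) = 29/504 / 85/1008 = 58/85
P(X=1 | obs) = 3/112 / 85/1008 = 27/85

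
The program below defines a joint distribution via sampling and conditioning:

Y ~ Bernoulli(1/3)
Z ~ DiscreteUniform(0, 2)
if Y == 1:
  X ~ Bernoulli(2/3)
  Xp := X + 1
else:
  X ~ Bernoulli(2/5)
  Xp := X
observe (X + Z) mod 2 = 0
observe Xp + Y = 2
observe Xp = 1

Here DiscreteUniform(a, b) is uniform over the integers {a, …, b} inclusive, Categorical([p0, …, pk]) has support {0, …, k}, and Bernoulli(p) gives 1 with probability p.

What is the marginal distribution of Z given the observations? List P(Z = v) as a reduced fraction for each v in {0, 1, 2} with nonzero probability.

Enumerate traces; 2 have nonzero weight after conditioning:
  (Y=1, Z=0, X=0) weight 1/27
  (Y=1, Z=2, X=0) weight 1/27
Group by Z:
  weight(Z=0) = 1/27
  weight(Z=2) = 1/27
Total weight = 1/27 + 1/27 = 2/27
P(Z=0 | obs) = 1/27 / 2/27 = 1/2
P(Z=2 | obs) = 1/27 / 2/27 = 1/2

P(Z=0) = 1/2, P(Z=2) = 1/2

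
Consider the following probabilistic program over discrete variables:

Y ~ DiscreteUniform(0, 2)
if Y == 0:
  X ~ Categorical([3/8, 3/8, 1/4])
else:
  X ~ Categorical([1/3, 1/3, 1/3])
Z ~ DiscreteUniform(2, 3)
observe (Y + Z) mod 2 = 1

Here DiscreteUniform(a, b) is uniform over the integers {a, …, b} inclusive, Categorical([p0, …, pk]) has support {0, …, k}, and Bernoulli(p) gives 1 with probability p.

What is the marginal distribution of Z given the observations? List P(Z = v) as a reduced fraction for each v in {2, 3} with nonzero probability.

Enumerate traces; 9 have nonzero weight after conditioning:
  (Y=0, X=0, Z=3) weight 1/16
  (Y=0, X=1, Z=3) weight 1/16
  (Y=0, X=2, Z=3) weight 1/24
  (Y=1, X=0, Z=2) weight 1/18
  (Y=1, X=1, Z=2) weight 1/18
  (Y=1, X=2, Z=2) weight 1/18
  (Y=2, X=0, Z=3) weight 1/18
  (Y=2, X=1, Z=3) weight 1/18
  … 1 more
Group by Z:
  weight(Z=2) = 1/6
  weight(Z=3) = 1/3
Total weight = 1/6 + 1/3 = 1/2
P(Z=2 | obs) = 1/6 / 1/2 = 1/3
P(Z=3 | obs) = 1/3 / 1/2 = 2/3

P(Z=2) = 1/3, P(Z=3) = 2/3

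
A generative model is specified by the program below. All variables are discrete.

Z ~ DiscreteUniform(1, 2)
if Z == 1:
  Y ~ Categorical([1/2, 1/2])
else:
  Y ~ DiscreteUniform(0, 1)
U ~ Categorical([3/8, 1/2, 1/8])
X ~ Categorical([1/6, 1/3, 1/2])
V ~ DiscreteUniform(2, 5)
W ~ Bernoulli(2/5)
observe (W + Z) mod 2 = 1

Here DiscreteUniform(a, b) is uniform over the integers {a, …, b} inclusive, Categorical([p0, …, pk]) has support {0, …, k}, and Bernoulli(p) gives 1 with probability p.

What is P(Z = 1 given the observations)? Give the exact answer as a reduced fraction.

Enumerate traces; 144 have nonzero weight after conditioning:
  (Z=1, Y=0, U=0, X=0, V=2, W=0) weight 3/1280
  (Z=1, Y=0, U=0, X=0, V=3, W=0) weight 3/1280
  (Z=1, Y=0, U=0, X=0, V=4, W=0) weight 3/1280
  (Z=1, Y=0, U=0, X=0, V=5, W=0) weight 3/1280
  (Z=1, Y=0, U=0, X=1, V=2, W=0) weight 3/640
  (Z=1, Y=0, U=0, X=1, V=3, W=0) weight 3/640
  (Z=1, Y=0, U=0, X=1, V=4, W=0) weight 3/640
  (Z=1, Y=0, U=0, X=1, V=5, W=0) weight 3/640
  (Z=2, Y=0, U=0, X=0, V=2, W=1) weight 1/640
  … 135 more
Group by Z:
  weight(Z=1) = 3/10
  weight(Z=2) = 1/5
Total weight = 3/10 + 1/5 = 1/2
P(Z=1 | obs) = 3/10 / 1/2 = 3/5
P(Z=2 | obs) = 1/5 / 1/2 = 2/5

P(Z = 1 | obs) = 3/5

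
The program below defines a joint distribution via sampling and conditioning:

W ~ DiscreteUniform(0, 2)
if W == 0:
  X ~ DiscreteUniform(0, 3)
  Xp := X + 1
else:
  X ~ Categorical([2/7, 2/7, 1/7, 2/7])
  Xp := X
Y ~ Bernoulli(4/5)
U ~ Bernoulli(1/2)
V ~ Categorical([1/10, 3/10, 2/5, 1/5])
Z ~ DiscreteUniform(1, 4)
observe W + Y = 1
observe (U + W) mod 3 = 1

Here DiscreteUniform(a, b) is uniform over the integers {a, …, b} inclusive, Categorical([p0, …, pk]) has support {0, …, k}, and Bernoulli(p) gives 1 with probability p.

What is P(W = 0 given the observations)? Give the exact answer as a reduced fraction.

P(W = 0 | obs) = 4/5

Enumerate traces; 128 have nonzero weight after conditioning:
  (W=0, X=0, Y=1, U=1, V=0, Z=1) weight 1/1200
  (W=0, X=0, Y=1, U=1, V=0, Z=2) weight 1/1200
  (W=0, X=0, Y=1, U=1, V=0, Z=3) weight 1/1200
  (W=0, X=0, Y=1, U=1, V=0, Z=4) weight 1/1200
  (W=0, X=0, Y=1, U=1, V=1, Z=1) weight 1/400
  (W=0, X=0, Y=1, U=1, V=1, Z=2) weight 1/400
  (W=0, X=0, Y=1, U=1, V=1, Z=3) weight 1/400
  (W=0, X=0, Y=1, U=1, V=1, Z=4) weight 1/400
  (W=1, X=0, Y=0, U=0, V=0, Z=1) weight 1/4200
  … 119 more
Group by W:
  weight(W=0) = 2/15
  weight(W=1) = 1/30
Total weight = 2/15 + 1/30 = 1/6
P(W=0 | obs) = 2/15 / 1/6 = 4/5
P(W=1 | obs) = 1/30 / 1/6 = 1/5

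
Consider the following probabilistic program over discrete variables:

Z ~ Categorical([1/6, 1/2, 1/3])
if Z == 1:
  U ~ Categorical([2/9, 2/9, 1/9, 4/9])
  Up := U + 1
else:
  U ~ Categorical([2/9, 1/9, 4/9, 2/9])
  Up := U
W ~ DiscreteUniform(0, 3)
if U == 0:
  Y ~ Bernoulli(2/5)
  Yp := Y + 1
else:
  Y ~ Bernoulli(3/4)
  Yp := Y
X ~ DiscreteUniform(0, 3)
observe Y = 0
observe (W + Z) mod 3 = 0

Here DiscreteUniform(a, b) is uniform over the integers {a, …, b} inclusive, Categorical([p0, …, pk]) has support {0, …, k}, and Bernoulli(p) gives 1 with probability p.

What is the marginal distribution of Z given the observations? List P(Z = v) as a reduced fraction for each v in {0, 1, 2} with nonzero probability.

P(Z=0) = 2/7, P(Z=1) = 3/7, P(Z=2) = 2/7

Enumerate traces; 64 have nonzero weight after conditioning:
  (Z=0, U=0, W=0, Y=0, X=0) weight 1/720
  (Z=0, U=0, W=0, Y=0, X=1) weight 1/720
  (Z=0, U=0, W=0, Y=0, X=2) weight 1/720
  (Z=0, U=0, W=0, Y=0, X=3) weight 1/720
  (Z=0, U=0, W=3, Y=0, X=0) weight 1/720
  (Z=0, U=0, W=3, Y=0, X=1) weight 1/720
  (Z=0, U=0, W=3, Y=0, X=2) weight 1/720
  (Z=0, U=0, W=3, Y=0, X=3) weight 1/720
  (Z=1, U=0, W=2, Y=0, X=0) weight 1/240
  (Z=2, U=0, W=1, Y=0, X=0) weight 1/360
  … 54 more
Group by Z:
  weight(Z=0) = 59/2160
  weight(Z=1) = 59/1440
  weight(Z=2) = 59/2160
Total weight = 59/2160 + 59/1440 + 59/2160 = 413/4320
P(Z=0 | obs) = 59/2160 / 413/4320 = 2/7
P(Z=1 | obs) = 59/1440 / 413/4320 = 3/7
P(Z=2 | obs) = 59/2160 / 413/4320 = 2/7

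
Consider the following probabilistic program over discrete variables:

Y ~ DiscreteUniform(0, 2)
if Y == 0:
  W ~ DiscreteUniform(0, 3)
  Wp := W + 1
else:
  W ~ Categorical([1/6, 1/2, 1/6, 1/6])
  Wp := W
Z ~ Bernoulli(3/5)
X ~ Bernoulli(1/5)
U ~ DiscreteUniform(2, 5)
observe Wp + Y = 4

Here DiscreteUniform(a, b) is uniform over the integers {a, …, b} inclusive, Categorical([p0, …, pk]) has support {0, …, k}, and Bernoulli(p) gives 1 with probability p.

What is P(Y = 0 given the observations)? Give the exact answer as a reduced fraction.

P(Y = 0 | obs) = 3/7

Enumerate traces; 48 have nonzero weight after conditioning:
  (Y=0, W=3, Z=0, X=0, U=2) weight 1/150
  (Y=0, W=3, Z=0, X=0, U=3) weight 1/150
  (Y=0, W=3, Z=0, X=0, U=4) weight 1/150
  (Y=0, W=3, Z=0, X=0, U=5) weight 1/150
  (Y=0, W=3, Z=0, X=1, U=2) weight 1/600
  (Y=0, W=3, Z=0, X=1, U=3) weight 1/600
  (Y=0, W=3, Z=0, X=1, U=4) weight 1/600
  (Y=0, W=3, Z=0, X=1, U=5) weight 1/600
  (Y=1, W=3, Z=0, X=0, U=2) weight 1/225
  (Y=2, W=2, Z=0, X=0, U=2) weight 1/225
  … 38 more
Group by Y:
  weight(Y=0) = 1/12
  weight(Y=1) = 1/18
  weight(Y=2) = 1/18
Total weight = 1/12 + 1/18 + 1/18 = 7/36
P(Y=0 | obs) = 1/12 / 7/36 = 3/7
P(Y=1 | obs) = 1/18 / 7/36 = 2/7
P(Y=2 | obs) = 1/18 / 7/36 = 2/7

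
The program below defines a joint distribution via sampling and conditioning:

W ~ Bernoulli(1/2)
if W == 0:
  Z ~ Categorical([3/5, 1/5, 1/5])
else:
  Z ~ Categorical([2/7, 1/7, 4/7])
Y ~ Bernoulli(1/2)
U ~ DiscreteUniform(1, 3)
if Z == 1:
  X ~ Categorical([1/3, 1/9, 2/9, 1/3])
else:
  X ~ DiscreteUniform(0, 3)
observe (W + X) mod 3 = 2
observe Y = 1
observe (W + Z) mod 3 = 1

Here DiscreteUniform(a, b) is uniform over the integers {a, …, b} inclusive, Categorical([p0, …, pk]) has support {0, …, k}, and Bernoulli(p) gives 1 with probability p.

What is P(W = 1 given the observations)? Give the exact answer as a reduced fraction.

P(W = 1 | obs) = 45/73

Enumerate traces; 6 have nonzero weight after conditioning:
  (W=0, Z=1, Y=1, U=1, X=2) weight 1/270
  (W=0, Z=1, Y=1, U=2, X=2) weight 1/270
  (W=0, Z=1, Y=1, U=3, X=2) weight 1/270
  (W=1, Z=0, Y=1, U=1, X=1) weight 1/168
  (W=1, Z=0, Y=1, U=2, X=1) weight 1/168
  (W=1, Z=0, Y=1, U=3, X=1) weight 1/168
Group by W:
  weight(W=0) = 1/90
  weight(W=1) = 1/56
Total weight = 1/90 + 1/56 = 73/2520
P(W=0 | obs) = 1/90 / 73/2520 = 28/73
P(W=1 | obs) = 1/56 / 73/2520 = 45/73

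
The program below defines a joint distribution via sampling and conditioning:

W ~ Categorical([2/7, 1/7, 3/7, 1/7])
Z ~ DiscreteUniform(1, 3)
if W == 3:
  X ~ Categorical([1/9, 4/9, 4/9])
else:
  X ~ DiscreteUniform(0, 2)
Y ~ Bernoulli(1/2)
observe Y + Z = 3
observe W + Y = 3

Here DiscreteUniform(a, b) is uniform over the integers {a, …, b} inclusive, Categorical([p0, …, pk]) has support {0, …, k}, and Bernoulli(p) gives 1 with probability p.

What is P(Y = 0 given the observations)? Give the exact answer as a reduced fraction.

P(Y = 0 | obs) = 1/4

Enumerate traces; 6 have nonzero weight after conditioning:
  (W=2, Z=2, X=0, Y=1) weight 1/42
  (W=2, Z=2, X=1, Y=1) weight 1/42
  (W=2, Z=2, X=2, Y=1) weight 1/42
  (W=3, Z=3, X=0, Y=0) weight 1/378
  (W=3, Z=3, X=1, Y=0) weight 2/189
  (W=3, Z=3, X=2, Y=0) weight 2/189
Group by Y:
  weight(Y=0) = 1/42
  weight(Y=1) = 1/14
Total weight = 1/42 + 1/14 = 2/21
P(Y=0 | obs) = 1/42 / 2/21 = 1/4
P(Y=1 | obs) = 1/14 / 2/21 = 3/4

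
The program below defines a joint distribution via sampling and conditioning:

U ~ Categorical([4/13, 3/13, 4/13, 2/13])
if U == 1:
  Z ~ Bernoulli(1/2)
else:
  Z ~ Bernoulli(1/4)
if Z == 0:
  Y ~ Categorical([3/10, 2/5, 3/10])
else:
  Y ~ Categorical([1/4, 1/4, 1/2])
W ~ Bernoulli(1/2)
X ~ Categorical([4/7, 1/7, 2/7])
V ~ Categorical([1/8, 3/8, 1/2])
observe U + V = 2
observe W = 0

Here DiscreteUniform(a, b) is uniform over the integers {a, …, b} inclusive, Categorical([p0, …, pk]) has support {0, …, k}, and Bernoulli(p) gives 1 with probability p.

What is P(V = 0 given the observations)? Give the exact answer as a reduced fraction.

P(V = 0 | obs) = 4/29

Enumerate traces; 54 have nonzero weight after conditioning:
  (U=0, Z=0, Y=0, W=0, X=0, V=2) weight 9/910
  (U=0, Z=0, Y=0, W=0, X=1, V=2) weight 9/3640
  (U=0, Z=0, Y=0, W=0, X=2, V=2) weight 9/1820
  (U=0, Z=0, Y=1, W=0, X=0, V=2) weight 6/455
  (U=0, Z=0, Y=1, W=0, X=1, V=2) weight 3/910
  (U=0, Z=0, Y=1, W=0, X=2, V=2) weight 3/455
  (U=0, Z=0, Y=2, W=0, X=0, V=2) weight 9/910
  (U=0, Z=0, Y=2, W=0, X=1, V=2) weight 9/3640
  (U=1, Z=0, Y=0, W=0, X=0, V=1) weight 27/7280
  (U=2, Z=0, Y=0, W=0, X=0, V=0) weight 9/3640
  … 44 more
Group by V:
  weight(V=0) = 1/52
  weight(V=1) = 9/208
  weight(V=2) = 1/13
Total weight = 1/52 + 9/208 + 1/13 = 29/208
P(V=0 | obs) = 1/52 / 29/208 = 4/29
P(V=1 | obs) = 9/208 / 29/208 = 9/29
P(V=2 | obs) = 1/13 / 29/208 = 16/29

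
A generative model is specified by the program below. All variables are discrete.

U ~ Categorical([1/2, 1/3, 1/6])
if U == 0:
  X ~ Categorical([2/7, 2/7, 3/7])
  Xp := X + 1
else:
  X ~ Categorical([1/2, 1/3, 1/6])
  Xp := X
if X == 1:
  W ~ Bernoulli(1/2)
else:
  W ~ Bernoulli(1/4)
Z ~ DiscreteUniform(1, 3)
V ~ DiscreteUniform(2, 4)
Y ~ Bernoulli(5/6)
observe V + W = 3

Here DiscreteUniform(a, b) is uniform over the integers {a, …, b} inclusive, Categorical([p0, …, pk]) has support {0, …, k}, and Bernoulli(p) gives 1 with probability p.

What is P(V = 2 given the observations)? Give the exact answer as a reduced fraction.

P(V = 2 | obs) = 55/168

Enumerate traces; 108 have nonzero weight after conditioning:
  (U=0, X=0, W=0, Z=1, V=3, Y=0) weight 1/504
  (U=0, X=0, W=0, Z=1, V=3, Y=1) weight 5/504
  (U=0, X=0, W=0, Z=2, V=3, Y=0) weight 1/504
  (U=0, X=0, W=0, Z=2, V=3, Y=1) weight 5/504
  (U=0, X=0, W=0, Z=3, V=3, Y=0) weight 1/504
  (U=0, X=0, W=0, Z=3, V=3, Y=1) weight 5/504
  (U=0, X=0, W=1, Z=1, V=2, Y=0) weight 1/1512
  (U=0, X=0, W=1, Z=1, V=2, Y=1) weight 5/1512
  … 100 more
Group by V:
  weight(V=2) = 55/504
  weight(V=3) = 113/504
Total weight = 55/504 + 113/504 = 1/3
P(V=2 | obs) = 55/504 / 1/3 = 55/168
P(V=3 | obs) = 113/504 / 1/3 = 113/168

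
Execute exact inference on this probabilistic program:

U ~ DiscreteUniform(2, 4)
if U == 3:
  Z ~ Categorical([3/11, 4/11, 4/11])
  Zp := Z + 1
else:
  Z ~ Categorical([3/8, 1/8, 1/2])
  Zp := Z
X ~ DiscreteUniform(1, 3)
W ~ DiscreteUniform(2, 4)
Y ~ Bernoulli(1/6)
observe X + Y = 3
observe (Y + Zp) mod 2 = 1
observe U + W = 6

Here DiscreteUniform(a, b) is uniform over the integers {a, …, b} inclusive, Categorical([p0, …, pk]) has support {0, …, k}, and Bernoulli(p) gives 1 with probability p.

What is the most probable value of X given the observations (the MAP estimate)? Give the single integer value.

Enumerate traces; 9 have nonzero weight after conditioning:
  (U=2, Z=0, X=2, W=4, Y=1) weight 1/432
  (U=2, Z=1, X=3, W=4, Y=0) weight 5/1296
  (U=2, Z=2, X=2, W=4, Y=1) weight 1/324
  (U=3, Z=0, X=3, W=3, Y=0) weight 5/594
  (U=3, Z=1, X=2, W=3, Y=1) weight 2/891
  (U=3, Z=2, X=3, W=3, Y=0) weight 10/891
  (U=4, Z=0, X=2, W=2, Y=1) weight 1/432
  (U=4, Z=1, X=3, W=2, Y=0) weight 5/1296
  … 1 more
Group by X:
  weight(X=2) = 31/2376
  weight(X=3) = 65/2376
Total weight = 31/2376 + 65/2376 = 4/99
P(X=2 | obs) = 31/2376 / 4/99 = 31/96
P(X=3 | obs) = 65/2376 / 4/99 = 65/96
argmax = 3

argmax_v P(X = v | obs) = 3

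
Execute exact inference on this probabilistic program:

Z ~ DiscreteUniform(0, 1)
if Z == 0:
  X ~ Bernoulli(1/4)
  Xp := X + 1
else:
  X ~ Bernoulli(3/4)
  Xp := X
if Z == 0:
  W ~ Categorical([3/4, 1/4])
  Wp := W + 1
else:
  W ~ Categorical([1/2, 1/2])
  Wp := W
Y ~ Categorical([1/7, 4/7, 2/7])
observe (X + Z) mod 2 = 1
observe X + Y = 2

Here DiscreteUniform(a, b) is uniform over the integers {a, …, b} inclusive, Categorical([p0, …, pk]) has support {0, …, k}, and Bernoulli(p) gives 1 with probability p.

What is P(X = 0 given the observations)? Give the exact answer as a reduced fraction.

P(X = 0 | obs) = 1/3

Enumerate traces; 4 have nonzero weight after conditioning:
  (Z=0, X=1, W=0, Y=1) weight 3/56
  (Z=0, X=1, W=1, Y=1) weight 1/56
  (Z=1, X=0, W=0, Y=2) weight 1/56
  (Z=1, X=0, W=1, Y=2) weight 1/56
Group by X:
  weight(X=0) = 1/28
  weight(X=1) = 1/14
Total weight = 1/28 + 1/14 = 3/28
P(X=0 | obs) = 1/28 / 3/28 = 1/3
P(X=1 | obs) = 1/14 / 3/28 = 2/3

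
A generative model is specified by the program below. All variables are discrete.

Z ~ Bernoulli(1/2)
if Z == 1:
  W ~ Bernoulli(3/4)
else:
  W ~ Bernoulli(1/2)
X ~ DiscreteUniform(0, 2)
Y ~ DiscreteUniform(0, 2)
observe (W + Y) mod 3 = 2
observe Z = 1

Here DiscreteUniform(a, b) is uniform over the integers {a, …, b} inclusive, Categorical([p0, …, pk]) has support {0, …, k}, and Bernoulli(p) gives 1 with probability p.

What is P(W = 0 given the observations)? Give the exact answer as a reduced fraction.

P(W = 0 | obs) = 1/4

Enumerate traces; 6 have nonzero weight after conditioning:
  (Z=1, W=0, X=0, Y=2) weight 1/72
  (Z=1, W=0, X=1, Y=2) weight 1/72
  (Z=1, W=0, X=2, Y=2) weight 1/72
  (Z=1, W=1, X=0, Y=1) weight 1/24
  (Z=1, W=1, X=1, Y=1) weight 1/24
  (Z=1, W=1, X=2, Y=1) weight 1/24
Group by W:
  weight(W=0) = 1/24
  weight(W=1) = 1/8
Total weight = 1/24 + 1/8 = 1/6
P(W=0 | obs) = 1/24 / 1/6 = 1/4
P(W=1 | obs) = 1/8 / 1/6 = 3/4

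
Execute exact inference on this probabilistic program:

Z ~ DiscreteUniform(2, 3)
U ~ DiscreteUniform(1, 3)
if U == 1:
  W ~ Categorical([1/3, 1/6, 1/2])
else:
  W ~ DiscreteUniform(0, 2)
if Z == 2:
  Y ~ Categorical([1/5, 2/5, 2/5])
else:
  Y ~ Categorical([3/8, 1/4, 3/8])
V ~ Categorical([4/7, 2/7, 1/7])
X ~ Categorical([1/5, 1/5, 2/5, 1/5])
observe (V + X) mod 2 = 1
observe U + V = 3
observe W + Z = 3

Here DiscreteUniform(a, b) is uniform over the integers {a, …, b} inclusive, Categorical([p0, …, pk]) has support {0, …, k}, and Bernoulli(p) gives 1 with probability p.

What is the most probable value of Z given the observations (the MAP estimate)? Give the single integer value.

argmax_v P(Z = v | obs) = 3

Enumerate traces; 36 have nonzero weight after conditioning:
  (Z=2, U=1, W=1, Y=0, V=2, X=1) weight 1/6300
  (Z=2, U=1, W=1, Y=0, V=2, X=3) weight 1/6300
  (Z=2, U=1, W=1, Y=1, V=2, X=1) weight 1/3150
  (Z=2, U=1, W=1, Y=1, V=2, X=3) weight 1/3150
  (Z=2, U=1, W=1, Y=2, V=2, X=1) weight 1/3150
  (Z=2, U=1, W=1, Y=2, V=2, X=3) weight 1/3150
  (Z=2, U=2, W=1, Y=0, V=1, X=0) weight 1/1575
  (Z=2, U=2, W=1, Y=0, V=1, X=2) weight 2/1575
  (Z=3, U=1, W=0, Y=0, V=2, X=1) weight 1/1680
  … 27 more
Group by Z:
  weight(Z=2) = 1/42
  weight(Z=3) = 8/315
Total weight = 1/42 + 8/315 = 31/630
P(Z=2 | obs) = 1/42 / 31/630 = 15/31
P(Z=3 | obs) = 8/315 / 31/630 = 16/31
argmax = 3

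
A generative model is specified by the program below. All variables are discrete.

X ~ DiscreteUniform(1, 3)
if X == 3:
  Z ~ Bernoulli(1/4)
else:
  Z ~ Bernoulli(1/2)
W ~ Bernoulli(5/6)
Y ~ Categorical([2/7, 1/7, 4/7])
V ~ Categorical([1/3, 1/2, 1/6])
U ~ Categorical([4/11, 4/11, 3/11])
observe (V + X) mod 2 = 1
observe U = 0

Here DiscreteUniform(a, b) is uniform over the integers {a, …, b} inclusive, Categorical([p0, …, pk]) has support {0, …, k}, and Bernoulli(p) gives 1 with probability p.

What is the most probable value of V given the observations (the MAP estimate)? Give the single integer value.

argmax_v P(V = v | obs) = 0

Enumerate traces; 60 have nonzero weight after conditioning:
  (X=1, Z=0, W=0, Y=0, V=0, U=0) weight 2/2079
  (X=1, Z=0, W=0, Y=0, V=2, U=0) weight 1/2079
  (X=1, Z=0, W=0, Y=1, V=0, U=0) weight 1/2079
  (X=1, Z=0, W=0, Y=1, V=2, U=0) weight 1/4158
  (X=1, Z=0, W=0, Y=2, V=0, U=0) weight 4/2079
  (X=1, Z=0, W=0, Y=2, V=2, U=0) weight 2/2079
  (X=1, Z=0, W=1, Y=0, V=0, U=0) weight 10/2079
  (X=1, Z=0, W=1, Y=0, V=2, U=0) weight 5/2079
  (X=2, Z=0, W=0, Y=0, V=1, U=0) weight 1/693
  … 51 more
Group by V:
  weight(V=0) = 8/99
  weight(V=1) = 2/33
  weight(V=2) = 4/99
Total weight = 8/99 + 2/33 + 4/99 = 2/11
P(V=0 | obs) = 8/99 / 2/11 = 4/9
P(V=1 | obs) = 2/33 / 2/11 = 1/3
P(V=2 | obs) = 4/99 / 2/11 = 2/9
argmax = 0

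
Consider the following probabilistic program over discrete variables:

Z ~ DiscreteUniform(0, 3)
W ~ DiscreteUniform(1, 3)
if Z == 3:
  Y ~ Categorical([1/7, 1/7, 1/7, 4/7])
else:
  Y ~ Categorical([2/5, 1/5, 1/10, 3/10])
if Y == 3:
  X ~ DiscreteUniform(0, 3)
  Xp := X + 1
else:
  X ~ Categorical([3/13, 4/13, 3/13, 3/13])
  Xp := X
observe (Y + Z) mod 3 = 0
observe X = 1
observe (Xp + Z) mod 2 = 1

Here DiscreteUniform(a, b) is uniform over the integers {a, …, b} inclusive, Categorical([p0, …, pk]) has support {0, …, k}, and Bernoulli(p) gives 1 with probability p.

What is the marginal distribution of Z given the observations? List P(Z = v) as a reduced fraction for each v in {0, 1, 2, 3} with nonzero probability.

Enumerate traces; 9 have nonzero weight after conditioning:
  (Z=0, W=1, Y=0, X=1) weight 2/195
  (Z=0, W=2, Y=0, X=1) weight 2/195
  (Z=0, W=3, Y=0, X=1) weight 2/195
  (Z=2, W=1, Y=1, X=1) weight 1/195
  (Z=2, W=2, Y=1, X=1) weight 1/195
  (Z=2, W=3, Y=1, X=1) weight 1/195
  (Z=3, W=1, Y=3, X=1) weight 1/84
  (Z=3, W=2, Y=3, X=1) weight 1/84
  … 1 more
Group by Z:
  weight(Z=0) = 2/65
  weight(Z=2) = 1/65
  weight(Z=3) = 1/28
Total weight = 2/65 + 1/65 + 1/28 = 149/1820
P(Z=0 | obs) = 2/65 / 149/1820 = 56/149
P(Z=2 | obs) = 1/65 / 149/1820 = 28/149
P(Z=3 | obs) = 1/28 / 149/1820 = 65/149

P(Z=0) = 56/149, P(Z=2) = 28/149, P(Z=3) = 65/149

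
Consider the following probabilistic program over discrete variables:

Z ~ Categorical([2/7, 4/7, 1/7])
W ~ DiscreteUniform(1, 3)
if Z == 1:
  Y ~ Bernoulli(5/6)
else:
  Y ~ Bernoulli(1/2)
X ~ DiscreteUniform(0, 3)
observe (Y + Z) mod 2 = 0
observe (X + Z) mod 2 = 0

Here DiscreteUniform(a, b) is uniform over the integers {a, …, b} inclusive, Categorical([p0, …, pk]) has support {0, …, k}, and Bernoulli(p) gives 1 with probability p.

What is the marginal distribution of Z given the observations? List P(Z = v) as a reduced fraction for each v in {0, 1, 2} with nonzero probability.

P(Z=0) = 6/29, P(Z=1) = 20/29, P(Z=2) = 3/29

Enumerate traces; 18 have nonzero weight after conditioning:
  (Z=0, W=1, Y=0, X=0) weight 1/84
  (Z=0, W=1, Y=0, X=2) weight 1/84
  (Z=0, W=2, Y=0, X=0) weight 1/84
  (Z=0, W=2, Y=0, X=2) weight 1/84
  (Z=0, W=3, Y=0, X=0) weight 1/84
  (Z=0, W=3, Y=0, X=2) weight 1/84
  (Z=1, W=1, Y=1, X=1) weight 5/126
  (Z=1, W=1, Y=1, X=3) weight 5/126
  (Z=2, W=1, Y=0, X=0) weight 1/168
  … 9 more
Group by Z:
  weight(Z=0) = 1/14
  weight(Z=1) = 5/21
  weight(Z=2) = 1/28
Total weight = 1/14 + 5/21 + 1/28 = 29/84
P(Z=0 | obs) = 1/14 / 29/84 = 6/29
P(Z=1 | obs) = 5/21 / 29/84 = 20/29
P(Z=2 | obs) = 1/28 / 29/84 = 3/29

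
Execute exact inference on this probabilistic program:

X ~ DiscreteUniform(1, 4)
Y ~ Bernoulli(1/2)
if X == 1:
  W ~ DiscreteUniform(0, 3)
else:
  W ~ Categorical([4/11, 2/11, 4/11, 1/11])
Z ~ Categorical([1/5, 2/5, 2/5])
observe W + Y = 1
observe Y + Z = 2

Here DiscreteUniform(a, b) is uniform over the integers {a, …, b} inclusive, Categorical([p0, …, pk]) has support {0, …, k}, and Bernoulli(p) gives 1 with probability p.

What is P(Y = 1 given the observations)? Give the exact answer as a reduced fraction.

Enumerate traces; 8 have nonzero weight after conditioning:
  (X=1, Y=0, W=1, Z=2) weight 1/80
  (X=1, Y=1, W=0, Z=1) weight 1/80
  (X=2, Y=0, W=1, Z=2) weight 1/110
  (X=2, Y=1, W=0, Z=1) weight 1/55
  (X=3, Y=0, W=1, Z=2) weight 1/110
  (X=3, Y=1, W=0, Z=1) weight 1/55
  (X=4, Y=0, W=1, Z=2) weight 1/110
  (X=4, Y=1, W=0, Z=1) weight 1/55
Group by Y:
  weight(Y=0) = 7/176
  weight(Y=1) = 59/880
Total weight = 7/176 + 59/880 = 47/440
P(Y=0 | obs) = 7/176 / 47/440 = 35/94
P(Y=1 | obs) = 59/880 / 47/440 = 59/94

P(Y = 1 | obs) = 59/94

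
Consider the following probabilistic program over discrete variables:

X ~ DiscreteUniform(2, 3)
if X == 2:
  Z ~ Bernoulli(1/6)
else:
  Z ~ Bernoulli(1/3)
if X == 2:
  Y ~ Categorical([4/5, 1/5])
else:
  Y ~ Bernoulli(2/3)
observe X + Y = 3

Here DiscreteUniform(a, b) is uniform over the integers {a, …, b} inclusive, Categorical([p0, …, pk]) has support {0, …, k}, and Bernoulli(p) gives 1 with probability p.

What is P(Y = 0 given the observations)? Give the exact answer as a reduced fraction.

Enumerate traces; 4 have nonzero weight after conditioning:
  (X=2, Z=0, Y=1) weight 1/12
  (X=2, Z=1, Y=1) weight 1/60
  (X=3, Z=0, Y=0) weight 1/9
  (X=3, Z=1, Y=0) weight 1/18
Group by Y:
  weight(Y=0) = 1/6
  weight(Y=1) = 1/10
Total weight = 1/6 + 1/10 = 4/15
P(Y=0 | obs) = 1/6 / 4/15 = 5/8
P(Y=1 | obs) = 1/10 / 4/15 = 3/8

P(Y = 0 | obs) = 5/8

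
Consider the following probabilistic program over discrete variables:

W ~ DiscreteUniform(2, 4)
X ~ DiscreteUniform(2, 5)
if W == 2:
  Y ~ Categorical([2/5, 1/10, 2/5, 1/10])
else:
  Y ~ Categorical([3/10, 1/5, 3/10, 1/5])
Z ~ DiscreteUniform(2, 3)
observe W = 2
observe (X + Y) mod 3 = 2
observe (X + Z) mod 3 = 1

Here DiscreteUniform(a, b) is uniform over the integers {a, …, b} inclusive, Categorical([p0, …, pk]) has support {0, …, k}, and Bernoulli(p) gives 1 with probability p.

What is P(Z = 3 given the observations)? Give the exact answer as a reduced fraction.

P(Z = 3 | obs) = 1/11

Enumerate traces; 5 have nonzero weight after conditioning:
  (W=2, X=2, Y=0, Z=2) weight 1/60
  (W=2, X=2, Y=3, Z=2) weight 1/240
  (W=2, X=4, Y=1, Z=3) weight 1/240
  (W=2, X=5, Y=0, Z=2) weight 1/60
  (W=2, X=5, Y=3, Z=2) weight 1/240
Group by Z:
  weight(Z=2) = 1/24
  weight(Z=3) = 1/240
Total weight = 1/24 + 1/240 = 11/240
P(Z=2 | obs) = 1/24 / 11/240 = 10/11
P(Z=3 | obs) = 1/240 / 11/240 = 1/11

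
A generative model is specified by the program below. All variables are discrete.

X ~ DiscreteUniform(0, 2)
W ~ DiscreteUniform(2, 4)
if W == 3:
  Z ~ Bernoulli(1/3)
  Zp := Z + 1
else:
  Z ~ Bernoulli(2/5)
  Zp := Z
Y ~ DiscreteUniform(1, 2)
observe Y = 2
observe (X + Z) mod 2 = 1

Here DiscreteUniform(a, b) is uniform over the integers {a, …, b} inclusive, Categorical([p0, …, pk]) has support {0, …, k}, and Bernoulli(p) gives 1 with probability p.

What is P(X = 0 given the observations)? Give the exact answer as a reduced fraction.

Enumerate traces; 9 have nonzero weight after conditioning:
  (X=0, W=2, Z=1, Y=2) weight 1/45
  (X=0, W=3, Z=1, Y=2) weight 1/54
  (X=0, W=4, Z=1, Y=2) weight 1/45
  (X=1, W=2, Z=0, Y=2) weight 1/30
  (X=1, W=3, Z=0, Y=2) weight 1/27
  (X=1, W=4, Z=0, Y=2) weight 1/30
  (X=2, W=2, Z=1, Y=2) weight 1/45
  (X=2, W=3, Z=1, Y=2) weight 1/54
  … 1 more
Group by X:
  weight(X=0) = 17/270
  weight(X=1) = 14/135
  weight(X=2) = 17/270
Total weight = 17/270 + 14/135 + 17/270 = 31/135
P(X=0 | obs) = 17/270 / 31/135 = 17/62
P(X=1 | obs) = 14/135 / 31/135 = 14/31
P(X=2 | obs) = 17/270 / 31/135 = 17/62

P(X = 0 | obs) = 17/62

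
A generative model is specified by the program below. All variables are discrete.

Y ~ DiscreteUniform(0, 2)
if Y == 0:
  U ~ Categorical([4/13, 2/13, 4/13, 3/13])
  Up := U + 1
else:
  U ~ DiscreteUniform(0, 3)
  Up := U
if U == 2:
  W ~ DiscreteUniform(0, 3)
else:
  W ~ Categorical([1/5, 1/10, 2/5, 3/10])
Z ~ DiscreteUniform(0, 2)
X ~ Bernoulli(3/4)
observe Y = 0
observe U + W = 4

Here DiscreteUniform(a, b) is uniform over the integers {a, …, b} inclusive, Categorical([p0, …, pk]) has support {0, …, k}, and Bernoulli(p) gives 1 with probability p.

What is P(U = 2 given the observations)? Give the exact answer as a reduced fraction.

P(U = 2 | obs) = 10/19

Enumerate traces; 18 have nonzero weight after conditioning:
  (Y=0, U=1, W=3, Z=0, X=0) weight 1/780
  (Y=0, U=1, W=3, Z=0, X=1) weight 1/260
  (Y=0, U=1, W=3, Z=1, X=0) weight 1/780
  (Y=0, U=1, W=3, Z=1, X=1) weight 1/260
  (Y=0, U=1, W=3, Z=2, X=0) weight 1/780
  (Y=0, U=1, W=3, Z=2, X=1) weight 1/260
  (Y=0, U=2, W=2, Z=0, X=0) weight 1/468
  (Y=0, U=2, W=2, Z=0, X=1) weight 1/156
  (Y=0, U=3, W=1, Z=0, X=0) weight 1/1560
  … 9 more
Group by U:
  weight(U=1) = 1/65
  weight(U=2) = 1/39
  weight(U=3) = 1/130
Total weight = 1/65 + 1/39 + 1/130 = 19/390
P(U=1 | obs) = 1/65 / 19/390 = 6/19
P(U=2 | obs) = 1/39 / 19/390 = 10/19
P(U=3 | obs) = 1/130 / 19/390 = 3/19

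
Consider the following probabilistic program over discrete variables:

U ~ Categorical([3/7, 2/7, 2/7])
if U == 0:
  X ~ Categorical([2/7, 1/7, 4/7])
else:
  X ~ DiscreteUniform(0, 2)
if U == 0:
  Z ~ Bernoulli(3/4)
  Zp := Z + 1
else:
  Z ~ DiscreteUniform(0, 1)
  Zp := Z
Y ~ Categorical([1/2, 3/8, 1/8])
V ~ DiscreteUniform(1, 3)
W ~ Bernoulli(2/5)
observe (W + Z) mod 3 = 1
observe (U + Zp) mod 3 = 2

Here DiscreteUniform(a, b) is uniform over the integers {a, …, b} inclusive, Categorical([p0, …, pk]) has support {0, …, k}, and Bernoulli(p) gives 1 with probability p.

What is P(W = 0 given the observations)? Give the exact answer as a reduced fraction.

P(W = 0 | obs) = 39/47

Enumerate traces; 81 have nonzero weight after conditioning:
  (U=0, X=0, Z=1, Y=0, V=1, W=0) weight 9/980
  (U=0, X=0, Z=1, Y=0, V=2, W=0) weight 9/980
  (U=0, X=0, Z=1, Y=0, V=3, W=0) weight 9/980
  (U=0, X=0, Z=1, Y=1, V=1, W=0) weight 27/3920
  (U=0, X=0, Z=1, Y=1, V=2, W=0) weight 27/3920
  (U=0, X=0, Z=1, Y=1, V=3, W=0) weight 27/3920
  (U=0, X=0, Z=1, Y=2, V=1, W=0) weight 9/3920
  (U=0, X=0, Z=1, Y=2, V=2, W=0) weight 9/3920
  (U=2, X=0, Z=0, Y=0, V=1, W=1) weight 1/315
  … 72 more
Group by W:
  weight(W=0) = 39/140
  weight(W=1) = 2/35
Total weight = 39/140 + 2/35 = 47/140
P(W=0 | obs) = 39/140 / 47/140 = 39/47
P(W=1 | obs) = 2/35 / 47/140 = 8/47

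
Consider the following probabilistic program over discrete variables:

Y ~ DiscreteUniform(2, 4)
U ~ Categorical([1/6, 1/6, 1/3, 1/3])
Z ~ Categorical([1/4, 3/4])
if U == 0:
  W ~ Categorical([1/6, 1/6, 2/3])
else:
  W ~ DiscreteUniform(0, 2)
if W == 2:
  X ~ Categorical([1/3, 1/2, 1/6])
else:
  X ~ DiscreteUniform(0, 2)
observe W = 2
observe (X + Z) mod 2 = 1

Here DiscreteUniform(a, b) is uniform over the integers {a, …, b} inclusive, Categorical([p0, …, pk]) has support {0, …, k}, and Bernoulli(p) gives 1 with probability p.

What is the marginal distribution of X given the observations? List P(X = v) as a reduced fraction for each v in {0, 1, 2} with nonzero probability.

P(X=0) = 1/2, P(X=1) = 1/4, P(X=2) = 1/4

Enumerate traces; 36 have nonzero weight after conditioning:
  (Y=2, U=0, Z=0, W=2, X=1) weight 1/216
  (Y=2, U=0, Z=1, W=2, X=0) weight 1/108
  (Y=2, U=0, Z=1, W=2, X=2) weight 1/216
  (Y=2, U=1, Z=0, W=2, X=1) weight 1/432
  (Y=2, U=1, Z=1, W=2, X=0) weight 1/216
  (Y=2, U=1, Z=1, W=2, X=2) weight 1/432
  (Y=2, U=2, Z=0, W=2, X=1) weight 1/216
  (Y=2, U=2, Z=1, W=2, X=0) weight 1/108
  … 28 more
Group by X:
  weight(X=0) = 7/72
  weight(X=1) = 7/144
  weight(X=2) = 7/144
Total weight = 7/72 + 7/144 + 7/144 = 7/36
P(X=0 | obs) = 7/72 / 7/36 = 1/2
P(X=1 | obs) = 7/144 / 7/36 = 1/4
P(X=2 | obs) = 7/144 / 7/36 = 1/4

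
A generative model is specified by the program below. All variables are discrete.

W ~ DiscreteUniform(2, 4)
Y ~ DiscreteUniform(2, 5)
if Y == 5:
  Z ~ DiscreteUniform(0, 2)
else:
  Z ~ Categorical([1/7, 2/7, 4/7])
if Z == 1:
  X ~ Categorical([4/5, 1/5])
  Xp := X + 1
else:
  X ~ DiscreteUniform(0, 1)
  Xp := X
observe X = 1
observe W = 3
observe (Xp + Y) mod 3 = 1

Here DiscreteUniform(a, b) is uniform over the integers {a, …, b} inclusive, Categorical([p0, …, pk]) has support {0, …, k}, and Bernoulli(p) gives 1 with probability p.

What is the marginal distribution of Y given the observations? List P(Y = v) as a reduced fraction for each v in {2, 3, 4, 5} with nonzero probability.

Enumerate traces; 4 have nonzero weight after conditioning:
  (W=3, Y=2, Z=1, X=1) weight 1/210
  (W=3, Y=3, Z=0, X=1) weight 1/168
  (W=3, Y=3, Z=2, X=1) weight 1/42
  (W=3, Y=5, Z=1, X=1) weight 1/180
Group by Y:
  weight(Y=2) = 1/210
  weight(Y=3) = 5/168
  weight(Y=5) = 1/180
Total weight = 1/210 + 5/168 + 1/180 = 101/2520
P(Y=2 | obs) = 1/210 / 101/2520 = 12/101
P(Y=3 | obs) = 5/168 / 101/2520 = 75/101
P(Y=5 | obs) = 1/180 / 101/2520 = 14/101

P(Y=2) = 12/101, P(Y=3) = 75/101, P(Y=5) = 14/101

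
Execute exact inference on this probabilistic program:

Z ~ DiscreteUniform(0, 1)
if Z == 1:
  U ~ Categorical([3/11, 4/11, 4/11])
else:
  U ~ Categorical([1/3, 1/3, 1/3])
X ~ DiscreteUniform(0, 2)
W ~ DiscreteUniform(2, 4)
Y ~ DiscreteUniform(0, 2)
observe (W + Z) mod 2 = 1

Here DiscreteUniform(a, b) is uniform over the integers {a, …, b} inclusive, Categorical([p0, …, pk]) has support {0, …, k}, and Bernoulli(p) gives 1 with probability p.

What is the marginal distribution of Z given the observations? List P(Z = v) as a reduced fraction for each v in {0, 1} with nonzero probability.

P(Z=0) = 1/3, P(Z=1) = 2/3

Enumerate traces; 81 have nonzero weight after conditioning:
  (Z=0, U=0, X=0, W=3, Y=0) weight 1/162
  (Z=0, U=0, X=0, W=3, Y=1) weight 1/162
  (Z=0, U=0, X=0, W=3, Y=2) weight 1/162
  (Z=0, U=0, X=1, W=3, Y=0) weight 1/162
  (Z=0, U=0, X=1, W=3, Y=1) weight 1/162
  (Z=0, U=0, X=1, W=3, Y=2) weight 1/162
  (Z=0, U=0, X=2, W=3, Y=0) weight 1/162
  (Z=0, U=0, X=2, W=3, Y=1) weight 1/162
  (Z=1, U=0, X=0, W=2, Y=0) weight 1/198
  … 72 more
Group by Z:
  weight(Z=0) = 1/6
  weight(Z=1) = 1/3
Total weight = 1/6 + 1/3 = 1/2
P(Z=0 | obs) = 1/6 / 1/2 = 1/3
P(Z=1 | obs) = 1/3 / 1/2 = 2/3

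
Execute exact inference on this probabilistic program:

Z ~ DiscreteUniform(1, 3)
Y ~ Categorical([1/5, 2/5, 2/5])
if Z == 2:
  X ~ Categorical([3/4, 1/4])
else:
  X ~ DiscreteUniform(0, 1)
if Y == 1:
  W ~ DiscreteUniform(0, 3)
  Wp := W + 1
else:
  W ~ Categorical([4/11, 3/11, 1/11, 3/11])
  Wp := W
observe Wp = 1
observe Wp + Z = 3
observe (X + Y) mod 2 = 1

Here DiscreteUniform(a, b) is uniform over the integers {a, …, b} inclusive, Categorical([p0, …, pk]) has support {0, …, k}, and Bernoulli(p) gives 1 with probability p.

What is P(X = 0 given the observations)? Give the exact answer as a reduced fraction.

P(X = 0 | obs) = 11/17

Enumerate traces; 3 have nonzero weight after conditioning:
  (Z=2, Y=0, X=1, W=1) weight 1/220
  (Z=2, Y=1, X=0, W=0) weight 1/40
  (Z=2, Y=2, X=1, W=1) weight 1/110
Group by X:
  weight(X=0) = 1/40
  weight(X=1) = 3/220
Total weight = 1/40 + 3/220 = 17/440
P(X=0 | obs) = 1/40 / 17/440 = 11/17
P(X=1 | obs) = 3/220 / 17/440 = 6/17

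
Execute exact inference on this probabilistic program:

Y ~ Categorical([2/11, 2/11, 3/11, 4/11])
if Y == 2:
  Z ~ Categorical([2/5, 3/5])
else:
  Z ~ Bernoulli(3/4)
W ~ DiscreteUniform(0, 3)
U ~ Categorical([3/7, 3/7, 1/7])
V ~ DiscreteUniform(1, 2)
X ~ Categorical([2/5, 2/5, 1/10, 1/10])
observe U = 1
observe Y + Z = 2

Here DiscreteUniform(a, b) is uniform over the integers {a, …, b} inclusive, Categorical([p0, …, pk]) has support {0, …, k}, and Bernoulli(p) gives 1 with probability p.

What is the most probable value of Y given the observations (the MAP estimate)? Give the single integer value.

Enumerate traces; 64 have nonzero weight after conditioning:
  (Y=1, Z=1, W=0, U=1, V=1, X=0) weight 9/3080
  (Y=1, Z=1, W=0, U=1, V=1, X=1) weight 9/3080
  (Y=1, Z=1, W=0, U=1, V=1, X=2) weight 9/12320
  (Y=1, Z=1, W=0, U=1, V=1, X=3) weight 9/12320
  (Y=1, Z=1, W=0, U=1, V=2, X=0) weight 9/3080
  (Y=1, Z=1, W=0, U=1, V=2, X=1) weight 9/3080
  (Y=1, Z=1, W=0, U=1, V=2, X=2) weight 9/12320
  (Y=1, Z=1, W=0, U=1, V=2, X=3) weight 9/12320
  (Y=2, Z=0, W=0, U=1, V=1, X=0) weight 9/3850
  … 55 more
Group by Y:
  weight(Y=1) = 9/154
  weight(Y=2) = 18/385
Total weight = 9/154 + 18/385 = 81/770
P(Y=1 | obs) = 9/154 / 81/770 = 5/9
P(Y=2 | obs) = 18/385 / 81/770 = 4/9
argmax = 1

argmax_v P(Y = v | obs) = 1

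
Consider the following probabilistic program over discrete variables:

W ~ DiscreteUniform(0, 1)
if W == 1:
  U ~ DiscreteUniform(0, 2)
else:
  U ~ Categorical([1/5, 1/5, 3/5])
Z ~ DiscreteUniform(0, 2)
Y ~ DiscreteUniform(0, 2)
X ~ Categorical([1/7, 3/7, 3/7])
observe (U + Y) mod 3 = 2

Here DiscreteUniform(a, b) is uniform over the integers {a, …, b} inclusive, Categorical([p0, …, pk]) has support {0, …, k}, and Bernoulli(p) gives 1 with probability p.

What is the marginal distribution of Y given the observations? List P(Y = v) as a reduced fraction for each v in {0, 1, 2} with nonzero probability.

P(Y=0) = 7/15, P(Y=1) = 4/15, P(Y=2) = 4/15

Enumerate traces; 54 have nonzero weight after conditioning:
  (W=0, U=0, Z=0, Y=2, X=0) weight 1/630
  (W=0, U=0, Z=0, Y=2, X=1) weight 1/210
  (W=0, U=0, Z=0, Y=2, X=2) weight 1/210
  (W=0, U=0, Z=1, Y=2, X=0) weight 1/630
  (W=0, U=0, Z=1, Y=2, X=1) weight 1/210
  (W=0, U=0, Z=1, Y=2, X=2) weight 1/210
  (W=0, U=0, Z=2, Y=2, X=0) weight 1/630
  (W=0, U=0, Z=2, Y=2, X=1) weight 1/210
  (W=0, U=1, Z=0, Y=1, X=0) weight 1/630
  (W=0, U=2, Z=0, Y=0, X=0) weight 1/210
  … 44 more
Group by Y:
  weight(Y=0) = 7/45
  weight(Y=1) = 4/45
  weight(Y=2) = 4/45
Total weight = 7/45 + 4/45 + 4/45 = 1/3
P(Y=0 | obs) = 7/45 / 1/3 = 7/15
P(Y=1 | obs) = 4/45 / 1/3 = 4/15
P(Y=2 | obs) = 4/45 / 1/3 = 4/15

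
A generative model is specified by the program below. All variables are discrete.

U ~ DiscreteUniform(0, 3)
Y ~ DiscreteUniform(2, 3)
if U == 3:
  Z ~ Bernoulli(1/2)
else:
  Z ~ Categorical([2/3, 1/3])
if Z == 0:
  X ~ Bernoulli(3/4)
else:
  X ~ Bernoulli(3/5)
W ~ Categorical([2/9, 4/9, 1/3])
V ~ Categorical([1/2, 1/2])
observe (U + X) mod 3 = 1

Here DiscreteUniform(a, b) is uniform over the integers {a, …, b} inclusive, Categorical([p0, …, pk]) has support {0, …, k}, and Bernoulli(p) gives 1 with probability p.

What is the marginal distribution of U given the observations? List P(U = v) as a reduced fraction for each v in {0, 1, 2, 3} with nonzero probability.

Enumerate traces; 72 have nonzero weight after conditioning:
  (U=0, Y=2, Z=0, X=1, W=0, V=0) weight 1/144
  (U=0, Y=2, Z=0, X=1, W=0, V=1) weight 1/144
  (U=0, Y=2, Z=0, X=1, W=1, V=0) weight 1/72
  (U=0, Y=2, Z=0, X=1, W=1, V=1) weight 1/72
  (U=0, Y=2, Z=0, X=1, W=2, V=0) weight 1/96
  (U=0, Y=2, Z=0, X=1, W=2, V=1) weight 1/96
  (U=0, Y=2, Z=1, X=1, W=0, V=0) weight 1/360
  (U=0, Y=2, Z=1, X=1, W=0, V=1) weight 1/360
  (U=1, Y=2, Z=0, X=0, W=0, V=0) weight 1/432
  (U=3, Y=2, Z=0, X=1, W=0, V=0) weight 1/192
  … 62 more
Group by U:
  weight(U=0) = 7/40
  weight(U=1) = 3/40
  weight(U=3) = 27/160
Total weight = 7/40 + 3/40 + 27/160 = 67/160
P(U=0 | obs) = 7/40 / 67/160 = 28/67
P(U=1 | obs) = 3/40 / 67/160 = 12/67
P(U=3 | obs) = 27/160 / 67/160 = 27/67

P(U=0) = 28/67, P(U=1) = 12/67, P(U=3) = 27/67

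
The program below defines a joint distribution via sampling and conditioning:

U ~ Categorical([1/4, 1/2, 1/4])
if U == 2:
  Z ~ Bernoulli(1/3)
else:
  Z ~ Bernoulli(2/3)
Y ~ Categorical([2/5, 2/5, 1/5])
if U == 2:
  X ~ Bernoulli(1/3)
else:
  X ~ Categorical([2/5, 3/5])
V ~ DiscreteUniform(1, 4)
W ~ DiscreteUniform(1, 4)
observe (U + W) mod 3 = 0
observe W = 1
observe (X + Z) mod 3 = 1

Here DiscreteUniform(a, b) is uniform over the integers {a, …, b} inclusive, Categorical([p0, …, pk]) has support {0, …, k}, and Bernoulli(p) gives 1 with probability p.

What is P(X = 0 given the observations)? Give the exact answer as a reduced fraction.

Enumerate traces; 24 have nonzero weight after conditioning:
  (U=2, Z=0, Y=0, X=1, V=1, W=1) weight 1/720
  (U=2, Z=0, Y=0, X=1, V=2, W=1) weight 1/720
  (U=2, Z=0, Y=0, X=1, V=3, W=1) weight 1/720
  (U=2, Z=0, Y=0, X=1, V=4, W=1) weight 1/720
  (U=2, Z=0, Y=1, X=1, V=1, W=1) weight 1/720
  (U=2, Z=0, Y=1, X=1, V=2, W=1) weight 1/720
  (U=2, Z=0, Y=1, X=1, V=3, W=1) weight 1/720
  (U=2, Z=0, Y=1, X=1, V=4, W=1) weight 1/720
  (U=2, Z=1, Y=0, X=0, V=1, W=1) weight 1/720
  … 15 more
Group by X:
  weight(X=0) = 1/72
  weight(X=1) = 1/72
Total weight = 1/72 + 1/72 = 1/36
P(X=0 | obs) = 1/72 / 1/36 = 1/2
P(X=1 | obs) = 1/72 / 1/36 = 1/2

P(X = 0 | obs) = 1/2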